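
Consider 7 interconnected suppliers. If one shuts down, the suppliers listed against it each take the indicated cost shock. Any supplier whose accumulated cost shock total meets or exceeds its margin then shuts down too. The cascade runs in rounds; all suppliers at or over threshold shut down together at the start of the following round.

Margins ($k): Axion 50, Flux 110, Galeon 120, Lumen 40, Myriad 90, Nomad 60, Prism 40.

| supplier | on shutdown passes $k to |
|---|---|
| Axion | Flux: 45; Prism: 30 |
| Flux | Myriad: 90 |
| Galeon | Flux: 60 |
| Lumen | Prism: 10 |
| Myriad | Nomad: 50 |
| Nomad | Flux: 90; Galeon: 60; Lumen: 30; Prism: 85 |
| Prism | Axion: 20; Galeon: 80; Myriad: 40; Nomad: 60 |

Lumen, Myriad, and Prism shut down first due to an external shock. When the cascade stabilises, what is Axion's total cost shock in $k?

20

Round 1 — Lumen, Myriad, Prism shut down (initial).
  Axion: +20 → 20 < 50
  Galeon: +80 → 80 < 120
  Nomad: +50+60 → 110 ≥ 60
Round 2 — Nomad shuts down.
  Flux: +90 → 90 < 110
  Galeon: +60 → 140 ≥ 120
Round 3 — Galeon shuts down.
  Flux: +60 → 150 ≥ 110
Round 4 — Flux shuts down.
No further shutdowns.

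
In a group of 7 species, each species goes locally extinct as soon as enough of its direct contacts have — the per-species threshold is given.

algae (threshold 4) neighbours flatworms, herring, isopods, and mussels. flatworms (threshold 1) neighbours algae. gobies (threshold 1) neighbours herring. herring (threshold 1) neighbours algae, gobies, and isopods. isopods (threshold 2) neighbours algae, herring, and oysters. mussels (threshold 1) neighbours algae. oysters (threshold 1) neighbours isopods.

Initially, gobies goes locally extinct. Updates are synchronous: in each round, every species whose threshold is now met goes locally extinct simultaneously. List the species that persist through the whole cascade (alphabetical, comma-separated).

Round 1 — gobies goes locally extinct (initial).
Round 2 — checking thresholds:
  herring: 1 of 3 neighbours ≥ 1, goes locally extinct.
Round 3 — no new extinctions; cascade stops.

algae, flatworms, isopods, mussels, oysters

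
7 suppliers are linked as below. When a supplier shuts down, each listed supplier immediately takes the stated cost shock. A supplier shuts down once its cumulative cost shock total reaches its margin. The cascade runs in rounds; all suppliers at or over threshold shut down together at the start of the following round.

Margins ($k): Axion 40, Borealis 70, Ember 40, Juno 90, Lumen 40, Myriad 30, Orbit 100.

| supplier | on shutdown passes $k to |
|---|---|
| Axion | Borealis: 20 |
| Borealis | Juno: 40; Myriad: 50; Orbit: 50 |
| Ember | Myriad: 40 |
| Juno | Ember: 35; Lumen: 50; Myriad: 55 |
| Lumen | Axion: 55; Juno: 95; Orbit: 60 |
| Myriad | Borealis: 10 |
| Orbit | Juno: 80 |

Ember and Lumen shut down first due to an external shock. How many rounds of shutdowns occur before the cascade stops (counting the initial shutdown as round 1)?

2

Round 1 — Ember, Lumen shut down (initial).
  Axion: +55 → 55 ≥ 40
  Juno: +95 → 95 ≥ 90
  Myriad: +40 → 40 ≥ 30
  Orbit: +60 → 60 < 100
Round 2 — Axion, Juno, Myriad shut down.
  Borealis: +20+10 → 30 < 70
No further shutdowns.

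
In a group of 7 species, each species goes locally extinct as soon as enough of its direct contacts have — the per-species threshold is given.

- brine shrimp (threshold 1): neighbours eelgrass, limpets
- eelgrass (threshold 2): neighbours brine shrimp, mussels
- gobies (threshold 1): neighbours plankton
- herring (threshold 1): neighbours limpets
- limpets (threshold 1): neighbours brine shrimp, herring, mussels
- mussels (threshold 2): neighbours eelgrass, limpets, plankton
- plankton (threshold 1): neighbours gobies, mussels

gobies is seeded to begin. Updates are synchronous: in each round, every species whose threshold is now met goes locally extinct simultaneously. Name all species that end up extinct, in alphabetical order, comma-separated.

Round 1 — gobies goes locally extinct (initial).
Round 2 — checking thresholds:
  plankton: 1 of 2 neighbours ≥ 1, goes locally extinct.
Round 3 — no new extinctions; cascade stops.

gobies, plankton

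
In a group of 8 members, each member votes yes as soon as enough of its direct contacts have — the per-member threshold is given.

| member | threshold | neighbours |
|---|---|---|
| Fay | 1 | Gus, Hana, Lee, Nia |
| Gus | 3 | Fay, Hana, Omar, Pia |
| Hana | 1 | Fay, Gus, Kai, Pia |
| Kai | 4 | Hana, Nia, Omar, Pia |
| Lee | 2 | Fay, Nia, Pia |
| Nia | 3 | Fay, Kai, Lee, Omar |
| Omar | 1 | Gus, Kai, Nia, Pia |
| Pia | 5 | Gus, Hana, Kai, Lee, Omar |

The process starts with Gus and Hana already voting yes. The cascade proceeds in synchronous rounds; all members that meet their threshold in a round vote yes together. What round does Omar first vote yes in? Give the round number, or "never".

Round 1 — Gus, Hana vote yes (initial).
Round 2 — checking thresholds:
  Fay: 2 of 4 neighbours ≥ 1, votes yes.
  Kai: 1 of 4 neighbours < 4, not yet.
  Omar: 1 of 4 neighbours ≥ 1, votes yes.
  Pia: 2 of 5 neighbours < 5, not yet.
Round 3 — no new yes votes; cascade stops.

2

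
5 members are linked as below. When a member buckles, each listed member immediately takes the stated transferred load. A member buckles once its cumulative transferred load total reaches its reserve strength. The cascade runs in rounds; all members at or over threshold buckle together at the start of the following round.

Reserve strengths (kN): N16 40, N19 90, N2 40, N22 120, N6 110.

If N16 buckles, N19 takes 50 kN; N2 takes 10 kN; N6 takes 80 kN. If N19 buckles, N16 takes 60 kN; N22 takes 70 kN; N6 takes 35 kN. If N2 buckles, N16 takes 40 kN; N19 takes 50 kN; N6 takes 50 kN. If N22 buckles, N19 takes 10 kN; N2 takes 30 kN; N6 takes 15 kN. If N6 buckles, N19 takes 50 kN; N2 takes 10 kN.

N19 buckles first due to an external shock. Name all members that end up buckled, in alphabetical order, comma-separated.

N16, N19, N6

Round 1 — N19 buckles (initial).
  N16: +60 → 60 ≥ 40
  N22: +70 → 70 < 120
  N6: +35 → 35 < 110
Round 2 — N16 buckles.
  N2: +10 → 10 < 40
  N6: +80 → 115 ≥ 110
Round 3 — N6 buckles.
  N2: +10 → 20 < 40
No further bucklings.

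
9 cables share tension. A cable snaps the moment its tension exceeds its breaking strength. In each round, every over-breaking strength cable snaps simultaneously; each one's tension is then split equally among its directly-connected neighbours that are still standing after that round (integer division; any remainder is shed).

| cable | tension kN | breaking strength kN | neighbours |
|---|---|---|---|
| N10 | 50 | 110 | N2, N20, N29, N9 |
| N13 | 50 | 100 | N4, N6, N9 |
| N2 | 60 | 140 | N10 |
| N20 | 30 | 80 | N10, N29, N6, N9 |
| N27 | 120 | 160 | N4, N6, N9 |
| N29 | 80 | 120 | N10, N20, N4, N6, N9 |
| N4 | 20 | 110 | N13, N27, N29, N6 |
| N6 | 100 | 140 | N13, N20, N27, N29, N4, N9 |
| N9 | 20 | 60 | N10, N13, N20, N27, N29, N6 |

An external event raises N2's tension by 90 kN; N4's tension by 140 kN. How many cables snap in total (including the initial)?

9

Round 1 — N2 at 150 > 140; N4 at 160 > 110. N2, N4 snap.
  N2 sheds 150 kN to N10: 150 each.
    N10: 50+150 = 200 > 110
  N4 sheds 160 kN to N13, N27, N29, N6: 40 each.
    N13: 50+40 = 90 ≤ 100
    N27: 120+40 = 160 ≤ 160
    N29: 80+40 = 120 ≤ 120
    N6: 100+40 = 140 ≤ 140
Round 2 — N10 snaps.
  N10 sheds 200 kN to N20, N29, N9: 66 each (2 lost).
    N20: 30+66 = 96 > 80
    N29: 120+66 = 186 > 120
    N9: 20+66 = 86 > 60
Round 3 — N20, N29, N9 snap.
  N20 sheds 96 kN to N6: 96 each.
    N6: 140+96 = 236 > 140
  N29 sheds 186 kN to N6: 186 each.
    N6: 236+186 = 422 > 140
  N9 sheds 86 kN to N13, N27, N6: 28 each (2 lost).
    N13: 90+28 = 118 > 100
    N27: 160+28 = 188 > 160
    N6: 422+28 = 450 > 140
Round 4 — N13, N27, N6 snap.
  N13 sheds 118 kN: no online neighbours, lost.
  N27 sheds 188 kN: no online neighbours, lost.
  N6 sheds 450 kN: no online neighbours, lost.
No further breaks.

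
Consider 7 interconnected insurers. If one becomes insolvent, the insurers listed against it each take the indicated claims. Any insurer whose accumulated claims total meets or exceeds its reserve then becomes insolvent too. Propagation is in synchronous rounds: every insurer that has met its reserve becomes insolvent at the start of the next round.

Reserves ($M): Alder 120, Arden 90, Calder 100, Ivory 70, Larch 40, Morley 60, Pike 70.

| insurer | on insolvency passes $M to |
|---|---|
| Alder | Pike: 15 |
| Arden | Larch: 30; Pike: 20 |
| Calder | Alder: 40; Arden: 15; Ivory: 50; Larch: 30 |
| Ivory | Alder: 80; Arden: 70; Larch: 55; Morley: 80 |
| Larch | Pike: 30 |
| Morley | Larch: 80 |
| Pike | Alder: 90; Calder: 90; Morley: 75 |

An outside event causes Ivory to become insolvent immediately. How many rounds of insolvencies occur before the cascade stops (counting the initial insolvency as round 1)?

2

Round 1 — Ivory becomes insolvent (initial).
  Alder: +80 → 80 < 120
  Arden: +70 → 70 < 90
  Larch: +55 → 55 ≥ 40
  Morley: +80 → 80 ≥ 60
Round 2 — Larch, Morley become insolvent.
  Pike: +30 → 30 < 70
No further insolvencies.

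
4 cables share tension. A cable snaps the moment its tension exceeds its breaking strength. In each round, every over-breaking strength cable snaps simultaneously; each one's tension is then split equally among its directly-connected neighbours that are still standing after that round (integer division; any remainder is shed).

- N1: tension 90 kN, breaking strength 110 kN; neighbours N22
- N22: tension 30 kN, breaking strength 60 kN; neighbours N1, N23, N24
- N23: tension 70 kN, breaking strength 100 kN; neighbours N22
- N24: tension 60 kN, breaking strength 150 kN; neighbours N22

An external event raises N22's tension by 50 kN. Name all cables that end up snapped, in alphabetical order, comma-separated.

Round 1 — N22 at 80 > 60. N22 snaps.
  N22 sheds 80 kN to N1, N23, N24: 26 each (2 lost).
    N1: 90+26 = 116 > 110
    N23: 70+26 = 96 ≤ 100
    N24: 60+26 = 86 ≤ 150
Round 2 — N1 snaps.
  N1 sheds 116 kN: no online neighbours, lost.
No further breaks.

N1, N22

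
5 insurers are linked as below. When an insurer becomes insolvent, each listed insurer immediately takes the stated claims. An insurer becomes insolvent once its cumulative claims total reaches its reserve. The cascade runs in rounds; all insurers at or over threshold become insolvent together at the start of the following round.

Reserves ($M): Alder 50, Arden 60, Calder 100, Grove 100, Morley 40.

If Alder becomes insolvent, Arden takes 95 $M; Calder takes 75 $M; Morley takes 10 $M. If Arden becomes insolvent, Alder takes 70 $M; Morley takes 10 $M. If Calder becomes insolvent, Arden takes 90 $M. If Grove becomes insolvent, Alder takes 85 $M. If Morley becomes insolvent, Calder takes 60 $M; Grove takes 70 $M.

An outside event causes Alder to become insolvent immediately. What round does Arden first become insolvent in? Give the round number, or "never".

2

Round 1 — Alder becomes insolvent (initial).
  Arden: +95 → 95 ≥ 60
  Calder: +75 → 75 < 100
  Morley: +10 → 10 < 40
Round 2 — Arden becomes insolvent.
  Morley: +10 → 20 < 40
No further insolvencies.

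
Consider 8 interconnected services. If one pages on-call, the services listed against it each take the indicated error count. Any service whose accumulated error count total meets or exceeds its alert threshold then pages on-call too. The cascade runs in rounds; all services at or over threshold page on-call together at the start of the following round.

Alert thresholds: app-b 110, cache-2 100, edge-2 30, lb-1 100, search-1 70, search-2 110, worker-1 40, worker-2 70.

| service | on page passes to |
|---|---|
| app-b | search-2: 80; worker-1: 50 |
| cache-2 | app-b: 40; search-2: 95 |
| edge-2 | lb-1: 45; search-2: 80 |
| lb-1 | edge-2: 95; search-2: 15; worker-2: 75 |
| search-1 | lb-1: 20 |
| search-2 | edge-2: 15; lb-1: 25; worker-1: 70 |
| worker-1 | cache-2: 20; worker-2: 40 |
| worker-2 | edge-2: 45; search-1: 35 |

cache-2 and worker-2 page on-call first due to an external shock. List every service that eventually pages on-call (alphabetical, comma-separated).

cache-2, edge-2, search-2, worker-1, worker-2

Round 1 — cache-2, worker-2 page on-call (initial).
  app-b: +40 → 40 < 110
  edge-2: +45 → 45 ≥ 30
  search-1: +35 → 35 < 70
  search-2: +95 → 95 < 110
Round 2 — edge-2 pages on-call.
  lb-1: +45 → 45 < 100
  search-2: +80 → 175 ≥ 110
Round 3 — search-2 pages on-call.
  lb-1: +25 → 70 < 100
  worker-1: +70 → 70 ≥ 40
Round 4 — worker-1 pages on-call.
No further pages.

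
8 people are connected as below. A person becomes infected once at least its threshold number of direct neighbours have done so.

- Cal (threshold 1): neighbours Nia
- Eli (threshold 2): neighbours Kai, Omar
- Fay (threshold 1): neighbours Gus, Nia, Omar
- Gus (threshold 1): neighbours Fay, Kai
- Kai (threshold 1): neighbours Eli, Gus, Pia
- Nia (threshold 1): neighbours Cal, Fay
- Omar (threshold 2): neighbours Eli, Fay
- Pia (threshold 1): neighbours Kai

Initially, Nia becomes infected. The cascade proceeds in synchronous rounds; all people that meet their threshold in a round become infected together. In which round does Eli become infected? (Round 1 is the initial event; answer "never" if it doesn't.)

Round 1 — Nia becomes infected (initial).
Round 2 — checking thresholds:
  Cal: 1 of 1 neighbours ≥ 1, becomes infected.
  Fay: 1 of 3 neighbours ≥ 1, becomes infected.
Round 3 — checking thresholds:
  Gus: 1 of 2 neighbours ≥ 1, becomes infected.
  Omar: 1 of 2 neighbours < 2, holds.
Round 4 — checking thresholds:
  Kai: 1 of 3 neighbours ≥ 1, becomes infected.
  Omar: 1 of 2 neighbours < 2, holds.
Round 5 — checking thresholds:
  Eli: 1 of 2 neighbours < 2, holds.
  Omar: 1 of 2 neighbours < 2, holds.
  Pia: 1 of 1 neighbours ≥ 1, becomes infected.
Round 6 — no new infections; cascade stops.

never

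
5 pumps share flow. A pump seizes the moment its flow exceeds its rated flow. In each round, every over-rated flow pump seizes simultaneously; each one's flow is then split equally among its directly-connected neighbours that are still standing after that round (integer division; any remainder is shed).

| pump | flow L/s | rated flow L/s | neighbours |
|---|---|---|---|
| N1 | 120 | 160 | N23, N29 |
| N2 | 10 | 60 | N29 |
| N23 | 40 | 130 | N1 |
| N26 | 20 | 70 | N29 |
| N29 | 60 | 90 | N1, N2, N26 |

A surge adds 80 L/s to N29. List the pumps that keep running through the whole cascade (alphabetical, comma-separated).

N2, N26

Round 1 — N29 at 140 > 90. N29 seizes.
  N29 sheds 140 L/s to N1, N2, N26: 46 each (2 lost).
    N1: 120+46 = 166 > 160
    N2: 10+46 = 56 ≤ 60
    N26: 20+46 = 66 ≤ 70
Round 2 — N1 seizes.
  N1 sheds 166 L/s to N23: 166 each.
    N23: 40+166 = 206 > 130
Round 3 — N23 seizes.
  N23 sheds 206 L/s: no online neighbours, lost.
No further seizures.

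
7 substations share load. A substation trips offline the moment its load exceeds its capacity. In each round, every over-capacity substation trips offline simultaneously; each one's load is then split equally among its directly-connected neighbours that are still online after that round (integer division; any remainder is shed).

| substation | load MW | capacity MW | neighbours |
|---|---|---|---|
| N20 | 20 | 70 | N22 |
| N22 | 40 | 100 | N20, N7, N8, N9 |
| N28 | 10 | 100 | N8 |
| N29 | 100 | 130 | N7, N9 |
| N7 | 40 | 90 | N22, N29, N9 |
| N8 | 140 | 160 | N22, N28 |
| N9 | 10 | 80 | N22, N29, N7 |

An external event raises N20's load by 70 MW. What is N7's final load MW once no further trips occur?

Round 1 — N20 at 90 > 70. N20 trips offline.
  N20 sheds 90 MW to N22: 90 each.
    N22: 40+90 = 130 > 100
Round 2 — N22 trips offline.
  N22 sheds 130 MW to N7, N8, N9: 43 each (1 lost).
    N7: 40+43 = 83 ≤ 90
    N8: 140+43 = 183 > 160
    N9: 10+43 = 53 ≤ 80
Round 3 — N8 trips offline.
  N8 sheds 183 MW to N28: 183 each.
    N28: 10+183 = 193 > 100
Round 4 — N28 trips offline.
  N28 sheds 193 MW: no online neighbours, lost.
No further trips.

83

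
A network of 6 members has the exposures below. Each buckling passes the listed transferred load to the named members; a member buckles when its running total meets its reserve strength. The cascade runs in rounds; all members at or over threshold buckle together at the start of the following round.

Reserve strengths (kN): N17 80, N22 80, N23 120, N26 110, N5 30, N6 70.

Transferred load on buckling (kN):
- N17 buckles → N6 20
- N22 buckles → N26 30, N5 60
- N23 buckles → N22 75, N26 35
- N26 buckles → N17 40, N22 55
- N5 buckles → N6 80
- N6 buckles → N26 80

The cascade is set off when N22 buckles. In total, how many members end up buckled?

4

Round 1 — N22 buckles (initial).
  N26: +30 → 30 < 110
  N5: +60 → 60 ≥ 30
Round 2 — N5 buckles.
  N6: +80 → 80 ≥ 70
Round 3 — N6 buckles.
  N26: +80 → 110 ≥ 110
Round 4 — N26 buckles.
  N17: +40 → 40 < 80
No further bucklings.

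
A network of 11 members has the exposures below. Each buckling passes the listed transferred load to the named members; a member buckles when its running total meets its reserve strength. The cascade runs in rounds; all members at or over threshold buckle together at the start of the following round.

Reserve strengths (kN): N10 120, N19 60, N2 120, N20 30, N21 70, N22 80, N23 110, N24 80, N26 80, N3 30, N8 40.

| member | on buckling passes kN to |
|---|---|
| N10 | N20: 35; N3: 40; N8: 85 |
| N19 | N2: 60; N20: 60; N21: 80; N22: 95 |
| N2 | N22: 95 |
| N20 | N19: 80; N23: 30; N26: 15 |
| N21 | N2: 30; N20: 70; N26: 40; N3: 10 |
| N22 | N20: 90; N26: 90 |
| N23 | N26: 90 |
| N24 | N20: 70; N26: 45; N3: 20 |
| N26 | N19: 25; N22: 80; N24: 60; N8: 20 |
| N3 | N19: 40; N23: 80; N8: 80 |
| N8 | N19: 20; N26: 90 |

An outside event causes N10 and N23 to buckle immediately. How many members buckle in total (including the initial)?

9

Round 1 — N10, N23 buckle (initial).
  N20: +35 → 35 ≥ 30
  N26: +90 → 90 ≥ 80
  N3: +40 → 40 ≥ 30
  N8: +85 → 85 ≥ 40
Round 2 — N20, N26, N3, N8 buckle.
  N19: +80+25+40+20 → 165 ≥ 60
  N22: +80 → 80 ≥ 80
  N24: +60 → 60 < 80
Round 3 — N19, N22 buckle.
  N2: +60 → 60 < 120
  N21: +80 → 80 ≥ 70
Round 4 — N21 buckles.
  N2: +30 → 90 < 120
No further bucklings.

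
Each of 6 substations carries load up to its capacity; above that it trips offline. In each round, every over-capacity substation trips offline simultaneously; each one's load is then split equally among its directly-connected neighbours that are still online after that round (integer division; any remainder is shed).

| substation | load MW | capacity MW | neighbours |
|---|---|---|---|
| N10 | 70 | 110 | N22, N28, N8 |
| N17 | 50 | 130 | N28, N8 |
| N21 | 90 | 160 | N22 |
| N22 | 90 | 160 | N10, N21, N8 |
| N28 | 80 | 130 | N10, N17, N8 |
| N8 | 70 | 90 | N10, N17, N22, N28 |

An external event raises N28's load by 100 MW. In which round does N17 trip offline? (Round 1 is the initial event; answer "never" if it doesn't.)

3

Round 1 — N28 at 180 > 130. N28 trips offline.
  N28 sheds 180 MW to N10, N17, N8: 60 each.
    N10: 70+60 = 130 > 110
    N17: 50+60 = 110 ≤ 130
    N8: 70+60 = 130 > 90
Round 2 — N10, N8 trip offline.
  N10 sheds 130 MW to N22: 130 each.
    N22: 90+130 = 220 > 160
  N8 sheds 130 MW to N17, N22: 65 each.
    N17: 110+65 = 175 > 130
    N22: 220+65 = 285 > 160
Round 3 — N17, N22 trip offline.
  N17 sheds 175 MW: no online neighbours, lost.
  N22 sheds 285 MW to N21: 285 each.
    N21: 90+285 = 375 > 160
Round 4 — N21 trips offline.
  N21 sheds 375 MW: no online neighbours, lost.
No further trips.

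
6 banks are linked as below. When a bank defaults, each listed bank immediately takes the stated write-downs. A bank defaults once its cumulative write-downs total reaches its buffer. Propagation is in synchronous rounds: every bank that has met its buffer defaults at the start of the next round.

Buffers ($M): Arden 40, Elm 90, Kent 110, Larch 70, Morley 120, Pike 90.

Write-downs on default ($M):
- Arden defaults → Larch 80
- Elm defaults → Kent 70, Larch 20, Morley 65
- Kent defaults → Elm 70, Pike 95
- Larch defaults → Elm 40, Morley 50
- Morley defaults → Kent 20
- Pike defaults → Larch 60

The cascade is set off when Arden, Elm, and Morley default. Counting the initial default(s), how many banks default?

4

Round 1 — Arden, Elm, Morley default (initial).
  Kent: +70+20 → 90 < 110
  Larch: +80+20 → 100 ≥ 70
Round 2 — Larch defaults.
No further defaults.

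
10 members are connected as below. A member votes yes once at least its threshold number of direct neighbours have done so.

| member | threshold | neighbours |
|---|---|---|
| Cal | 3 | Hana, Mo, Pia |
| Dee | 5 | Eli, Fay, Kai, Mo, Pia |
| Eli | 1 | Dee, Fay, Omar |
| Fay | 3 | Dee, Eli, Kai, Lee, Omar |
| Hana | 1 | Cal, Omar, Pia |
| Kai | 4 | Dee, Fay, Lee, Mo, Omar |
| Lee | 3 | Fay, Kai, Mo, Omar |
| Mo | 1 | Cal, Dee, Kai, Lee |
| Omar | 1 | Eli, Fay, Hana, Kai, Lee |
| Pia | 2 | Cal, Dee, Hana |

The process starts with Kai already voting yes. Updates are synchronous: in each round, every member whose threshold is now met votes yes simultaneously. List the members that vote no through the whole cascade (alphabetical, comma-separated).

Round 1 — Kai votes yes (initial).
Round 2 — checking thresholds:
  Dee: 1 of 5 neighbours < 5, not yet.
  Fay: 1 of 5 neighbours < 3, not yet.
  Lee: 1 of 4 neighbours < 3, not yet.
  Mo: 1 of 4 neighbours ≥ 1, votes yes.
  Omar: 1 of 5 neighbours ≥ 1, votes yes.
Round 3 — checking thresholds:
  Cal: 1 of 3 neighbours < 3, not yet.
  Dee: 2 of 5 neighbours < 5, not yet.
  Eli: 1 of 3 neighbours ≥ 1, votes yes.
  Fay: 2 of 5 neighbours < 3, not yet.
  Hana: 1 of 3 neighbours ≥ 1, votes yes.
  Lee: 3 of 4 neighbours ≥ 3, votes yes.
Round 4 — checking thresholds:
  Cal: 2 of 3 neighbours < 3, not yet.
  Dee: 3 of 5 neighbours < 5, not yet.
  Fay: 4 of 5 neighbours ≥ 3, votes yes.
  Pia: 1 of 3 neighbours < 2, not yet.
Round 5 — no new yes votes; cascade stops.

Cal, Dee, Pia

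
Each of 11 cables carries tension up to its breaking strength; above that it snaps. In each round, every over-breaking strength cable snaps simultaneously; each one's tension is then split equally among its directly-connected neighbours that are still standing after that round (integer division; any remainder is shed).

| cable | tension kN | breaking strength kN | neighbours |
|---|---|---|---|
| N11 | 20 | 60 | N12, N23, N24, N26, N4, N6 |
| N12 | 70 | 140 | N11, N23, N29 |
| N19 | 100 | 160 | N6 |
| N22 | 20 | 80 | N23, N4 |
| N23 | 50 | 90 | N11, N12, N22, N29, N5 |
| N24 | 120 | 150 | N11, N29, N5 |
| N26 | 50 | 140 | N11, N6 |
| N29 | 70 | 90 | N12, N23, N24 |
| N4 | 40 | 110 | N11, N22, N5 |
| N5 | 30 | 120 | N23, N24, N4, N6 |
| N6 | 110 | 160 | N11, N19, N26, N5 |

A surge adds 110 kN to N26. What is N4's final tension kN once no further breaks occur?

106

Round 1 — N26 at 160 > 140. N26 snaps.
  N26 sheds 160 kN to N11, N6: 80 each.
    N11: 20+80 = 100 > 60
    N6: 110+80 = 190 > 160
Round 2 — N11, N6 snap.
  N11 sheds 100 kN to N12, N23, N24, N4: 25 each.
    N12: 70+25 = 95 ≤ 140
    N23: 50+25 = 75 ≤ 90
    N24: 120+25 = 145 ≤ 150
    N4: 40+25 = 65 ≤ 110
  N6 sheds 190 kN to N19, N5: 95 each.
    N19: 100+95 = 195 > 160
    N5: 30+95 = 125 > 120
Round 3 — N19, N5 snap.
  N19 sheds 195 kN: no online neighbours, lost.
  N5 sheds 125 kN to N23, N24, N4: 41 each (2 lost).
    N23: 75+41 = 116 > 90
    N24: 145+41 = 186 > 150
    N4: 65+41 = 106 ≤ 110
Round 4 — N23, N24 snap.
  N23 sheds 116 kN to N12, N22, N29: 38 each (2 lost).
    N12: 95+38 = 133 ≤ 140
    N22: 20+38 = 58 ≤ 80
    N29: 70+38 = 108 > 90
  N24 sheds 186 kN to N29: 186 each.
    N29: 108+186 = 294 > 90
Round 5 — N29 snaps.
  N29 sheds 294 kN to N12: 294 each.
    N12: 133+294 = 427 > 140
Round 6 — N12 snaps.
  N12 sheds 427 kN: no online neighbours, lost.
No further breaks.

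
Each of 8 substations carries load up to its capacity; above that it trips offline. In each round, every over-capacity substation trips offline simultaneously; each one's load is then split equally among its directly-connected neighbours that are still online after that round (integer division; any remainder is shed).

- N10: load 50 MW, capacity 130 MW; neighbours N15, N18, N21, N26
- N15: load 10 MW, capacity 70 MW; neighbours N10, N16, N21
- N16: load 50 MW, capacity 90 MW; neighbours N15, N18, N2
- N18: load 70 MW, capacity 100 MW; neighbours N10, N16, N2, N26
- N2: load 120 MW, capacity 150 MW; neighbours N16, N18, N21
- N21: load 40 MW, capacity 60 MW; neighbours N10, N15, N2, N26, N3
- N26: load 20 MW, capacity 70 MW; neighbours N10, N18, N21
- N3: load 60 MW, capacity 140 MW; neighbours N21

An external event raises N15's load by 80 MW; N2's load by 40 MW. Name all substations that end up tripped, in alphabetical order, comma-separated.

Round 1 — N15 at 90 > 70; N2 at 160 > 150. N15, N2 trip offline.
  N15 sheds 90 MW to N10, N16, N21: 30 each.
    N10: 50+30 = 80 ≤ 130
    N16: 50+30 = 80 ≤ 90
    N21: 40+30 = 70 > 60
  N2 sheds 160 MW to N16, N18, N21: 53 each (1 lost).
    N16: 80+53 = 133 > 90
    N18: 70+53 = 123 > 100
    N21: 70+53 = 123 > 60
Round 2 — N16, N18, N21 trip offline.
  N16 sheds 133 MW: no online neighbours, lost.
  N18 sheds 123 MW to N10, N26: 61 each (1 lost).
    N10: 80+61 = 141 > 130
    N26: 20+61 = 81 > 70
  N21 sheds 123 MW to N10, N26, N3: 41 each.
    N10: 141+41 = 182 > 130
    N26: 81+41 = 122 > 70
    N3: 60+41 = 101 ≤ 140
Round 3 — N10, N26 trip offline.
  N10 sheds 182 MW: no online neighbours, lost.
  N26 sheds 122 MW: no online neighbours, lost.
No further trips.

N10, N15, N16, N18, N2, N21, N26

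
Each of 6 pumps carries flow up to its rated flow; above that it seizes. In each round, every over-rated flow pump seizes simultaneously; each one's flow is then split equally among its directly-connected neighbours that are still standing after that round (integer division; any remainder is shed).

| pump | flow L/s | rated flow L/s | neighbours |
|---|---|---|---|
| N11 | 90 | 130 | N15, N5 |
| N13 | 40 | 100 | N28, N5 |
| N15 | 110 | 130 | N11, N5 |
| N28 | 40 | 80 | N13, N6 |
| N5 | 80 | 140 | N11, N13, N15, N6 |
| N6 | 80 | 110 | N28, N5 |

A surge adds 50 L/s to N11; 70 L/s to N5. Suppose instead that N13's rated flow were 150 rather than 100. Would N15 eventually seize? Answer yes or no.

With N13's rated flow at 150:
Round 1 — N11 at 140 > 130; N5 at 150 > 140. N11, N5 seize.
  N11 sheds 140 L/s to N15: 140 each.
    N15: 110+140 = 250 > 130
  N5 sheds 150 L/s to N13, N15, N6: 50 each.
    N13: 40+50 = 90 ≤ 150
    N15: 250+50 = 300 > 130
    N6: 80+50 = 130 > 110
Round 2 — N15, N6 seize.
  N15 sheds 300 L/s: no online neighbours, lost.
  N6 sheds 130 L/s to N28: 130 each.
    N28: 40+130 = 170 > 80
Round 3 — N28 seizes.
  N28 sheds 170 L/s to N13: 170 each.
    N13: 90+170 = 260 > 150
Round 4 — N13 seizes.
  N13 sheds 260 L/s: no online neighbours, lost.
No further seizures.

yes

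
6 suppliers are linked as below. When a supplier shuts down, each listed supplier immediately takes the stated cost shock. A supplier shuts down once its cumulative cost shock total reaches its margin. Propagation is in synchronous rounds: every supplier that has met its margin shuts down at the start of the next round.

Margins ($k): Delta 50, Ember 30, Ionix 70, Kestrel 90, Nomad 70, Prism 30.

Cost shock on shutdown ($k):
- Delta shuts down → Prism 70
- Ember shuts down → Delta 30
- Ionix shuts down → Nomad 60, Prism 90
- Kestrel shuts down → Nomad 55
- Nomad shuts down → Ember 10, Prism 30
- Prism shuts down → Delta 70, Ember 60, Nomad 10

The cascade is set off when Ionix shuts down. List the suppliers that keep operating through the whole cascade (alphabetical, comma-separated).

Kestrel

Round 1 — Ionix shuts down (initial).
  Nomad: +60 → 60 < 70
  Prism: +90 → 90 ≥ 30
Round 2 — Prism shuts down.
  Delta: +70 → 70 ≥ 50
  Ember: +60 → 60 ≥ 30
  Nomad: +10 → 70 ≥ 70
Round 3 — Delta, Ember, Nomad shut down.
No further shutdowns.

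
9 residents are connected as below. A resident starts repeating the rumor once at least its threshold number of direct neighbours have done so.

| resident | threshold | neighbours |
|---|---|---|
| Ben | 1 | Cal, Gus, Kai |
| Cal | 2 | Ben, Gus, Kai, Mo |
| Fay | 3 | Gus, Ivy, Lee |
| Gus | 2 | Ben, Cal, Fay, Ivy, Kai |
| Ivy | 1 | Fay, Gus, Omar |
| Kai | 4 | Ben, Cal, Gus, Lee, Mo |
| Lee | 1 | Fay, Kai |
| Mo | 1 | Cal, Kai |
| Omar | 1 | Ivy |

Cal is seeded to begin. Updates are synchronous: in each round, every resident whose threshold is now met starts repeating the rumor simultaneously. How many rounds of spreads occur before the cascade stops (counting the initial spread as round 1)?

Round 1 — Cal starts repeating the rumor (initial).
Round 2 — checking thresholds:
  Ben: 1 of 3 neighbours ≥ 1, starts repeating the rumor.
  Gus: 1 of 5 neighbours < 2, holds.
  Kai: 1 of 5 neighbours < 4, holds.
  Mo: 1 of 2 neighbours ≥ 1, starts repeating the rumor.
Round 3 — checking thresholds:
  Gus: 2 of 5 neighbours ≥ 2, starts repeating the rumor.
  Kai: 3 of 5 neighbours < 4, holds.
Round 4 — checking thresholds:
  Fay: 1 of 3 neighbours < 3, holds.
  Ivy: 1 of 3 neighbours ≥ 1, starts repeating the rumor.
  Kai: 4 of 5 neighbours ≥ 4, starts repeating the rumor.
Round 5 — checking thresholds:
  Fay: 2 of 3 neighbours < 3, holds.
  Lee: 1 of 2 neighbours ≥ 1, starts repeating the rumor.
  Omar: 1 of 1 neighbours ≥ 1, starts repeating the rumor.
Round 6 — checking thresholds:
  Fay: 3 of 3 neighbours ≥ 3, starts repeating the rumor.
Round 7 — no new spreads; cascade stops.

6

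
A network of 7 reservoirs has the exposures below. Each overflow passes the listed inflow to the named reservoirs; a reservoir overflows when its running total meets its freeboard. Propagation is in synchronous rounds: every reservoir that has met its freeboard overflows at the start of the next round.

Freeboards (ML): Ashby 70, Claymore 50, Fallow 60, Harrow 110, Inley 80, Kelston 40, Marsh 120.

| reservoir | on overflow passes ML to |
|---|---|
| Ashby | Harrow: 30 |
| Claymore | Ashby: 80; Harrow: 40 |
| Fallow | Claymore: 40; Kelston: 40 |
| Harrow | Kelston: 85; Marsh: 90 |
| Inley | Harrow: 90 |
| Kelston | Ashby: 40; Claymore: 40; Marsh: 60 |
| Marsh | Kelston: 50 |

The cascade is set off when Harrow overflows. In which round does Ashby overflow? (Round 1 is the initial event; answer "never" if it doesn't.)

Round 1 — Harrow overflows (initial).
  Kelston: +85 → 85 ≥ 40
  Marsh: +90 → 90 < 120
Round 2 — Kelston overflows.
  Ashby: +40 → 40 < 70
  Claymore: +40 → 40 < 50
  Marsh: +60 → 150 ≥ 120
Round 3 — Marsh overflows.
No further overflows.

never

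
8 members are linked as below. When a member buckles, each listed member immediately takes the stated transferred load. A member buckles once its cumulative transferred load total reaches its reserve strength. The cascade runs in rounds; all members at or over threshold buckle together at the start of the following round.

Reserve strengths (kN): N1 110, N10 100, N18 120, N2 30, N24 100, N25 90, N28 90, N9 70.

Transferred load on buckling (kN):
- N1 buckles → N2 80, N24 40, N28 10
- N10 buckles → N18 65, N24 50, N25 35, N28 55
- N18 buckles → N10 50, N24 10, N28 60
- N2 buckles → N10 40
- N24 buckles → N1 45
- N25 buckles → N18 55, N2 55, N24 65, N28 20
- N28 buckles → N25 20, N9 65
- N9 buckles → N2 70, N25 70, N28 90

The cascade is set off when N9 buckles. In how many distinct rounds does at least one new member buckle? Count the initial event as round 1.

3

Round 1 — N9 buckles (initial).
  N2: +70 → 70 ≥ 30
  N25: +70 → 70 < 90
  N28: +90 → 90 ≥ 90
Round 2 — N2, N28 buckle.
  N10: +40 → 40 < 100
  N25: +20 → 90 ≥ 90
Round 3 — N25 buckles.
  N18: +55 → 55 < 120
  N24: +65 → 65 < 100
No further bucklings.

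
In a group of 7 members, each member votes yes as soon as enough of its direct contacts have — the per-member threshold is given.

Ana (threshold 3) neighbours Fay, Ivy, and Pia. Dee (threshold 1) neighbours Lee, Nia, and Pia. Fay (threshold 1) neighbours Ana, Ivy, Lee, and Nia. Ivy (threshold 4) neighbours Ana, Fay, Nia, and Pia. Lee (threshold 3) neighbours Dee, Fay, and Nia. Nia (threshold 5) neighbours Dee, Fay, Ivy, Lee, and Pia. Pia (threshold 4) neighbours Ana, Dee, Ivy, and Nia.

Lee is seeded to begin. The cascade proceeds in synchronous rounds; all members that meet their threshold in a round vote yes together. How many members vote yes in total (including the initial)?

3

Round 1 — Lee votes yes (initial).
Round 2 — checking thresholds:
  Dee: 1 of 3 neighbours ≥ 1, votes yes.
  Fay: 1 of 4 neighbours ≥ 1, votes yes.
  Nia: 1 of 5 neighbours < 5, not yet.
Round 3 — no new yes votes; cascade stops.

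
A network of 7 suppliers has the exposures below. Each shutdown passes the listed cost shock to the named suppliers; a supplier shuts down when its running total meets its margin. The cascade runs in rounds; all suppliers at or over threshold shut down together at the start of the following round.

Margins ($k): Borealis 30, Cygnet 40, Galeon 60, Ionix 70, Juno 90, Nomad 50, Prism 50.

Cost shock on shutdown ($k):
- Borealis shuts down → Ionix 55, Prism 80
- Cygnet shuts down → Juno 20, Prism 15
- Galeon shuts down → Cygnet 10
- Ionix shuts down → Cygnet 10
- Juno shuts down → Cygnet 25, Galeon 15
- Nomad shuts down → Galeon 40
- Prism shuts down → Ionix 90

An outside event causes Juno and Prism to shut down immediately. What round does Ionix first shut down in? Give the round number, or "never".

Round 1 — Juno, Prism shut down (initial).
  Cygnet: +25 → 25 < 40
  Galeon: +15 → 15 < 60
  Ionix: +90 → 90 ≥ 70
Round 2 — Ionix shuts down.
  Cygnet: +10 → 35 < 40
No further shutdowns.

2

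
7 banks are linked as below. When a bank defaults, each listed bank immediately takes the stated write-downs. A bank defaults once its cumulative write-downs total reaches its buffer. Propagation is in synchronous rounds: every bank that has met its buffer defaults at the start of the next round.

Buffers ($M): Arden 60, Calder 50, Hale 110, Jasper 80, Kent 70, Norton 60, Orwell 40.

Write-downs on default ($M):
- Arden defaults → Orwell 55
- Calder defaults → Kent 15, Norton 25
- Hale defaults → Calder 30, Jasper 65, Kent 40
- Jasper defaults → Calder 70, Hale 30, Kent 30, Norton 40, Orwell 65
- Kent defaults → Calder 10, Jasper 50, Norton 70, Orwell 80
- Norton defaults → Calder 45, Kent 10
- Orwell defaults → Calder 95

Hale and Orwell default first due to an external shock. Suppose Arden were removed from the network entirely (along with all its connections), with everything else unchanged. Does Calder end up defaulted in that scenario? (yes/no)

With Arden removed:
Round 1 — Hale, Orwell default (initial).
  Calder: +30+95 → 125 ≥ 50
  Jasper: +65 → 65 < 80
  Kent: +40 → 40 < 70
Round 2 — Calder defaults.
  Kent: +15 → 55 < 70
  Norton: +25 → 25 < 60
No further defaults.

yes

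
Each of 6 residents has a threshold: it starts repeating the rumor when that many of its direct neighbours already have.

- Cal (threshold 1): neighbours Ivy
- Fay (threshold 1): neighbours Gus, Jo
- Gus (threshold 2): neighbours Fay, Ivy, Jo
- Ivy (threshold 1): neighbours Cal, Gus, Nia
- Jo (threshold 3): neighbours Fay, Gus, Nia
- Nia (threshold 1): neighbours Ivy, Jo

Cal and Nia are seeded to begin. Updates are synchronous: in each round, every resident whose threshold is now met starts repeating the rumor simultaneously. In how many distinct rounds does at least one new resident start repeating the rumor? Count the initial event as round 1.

Round 1 — Cal, Nia start repeating the rumor (initial).
Round 2 — checking thresholds:
  Ivy: 2 of 3 neighbours ≥ 1, starts repeating the rumor.
  Jo: 1 of 3 neighbours < 3, below threshold.
Round 3 — no new spreads; cascade stops.

2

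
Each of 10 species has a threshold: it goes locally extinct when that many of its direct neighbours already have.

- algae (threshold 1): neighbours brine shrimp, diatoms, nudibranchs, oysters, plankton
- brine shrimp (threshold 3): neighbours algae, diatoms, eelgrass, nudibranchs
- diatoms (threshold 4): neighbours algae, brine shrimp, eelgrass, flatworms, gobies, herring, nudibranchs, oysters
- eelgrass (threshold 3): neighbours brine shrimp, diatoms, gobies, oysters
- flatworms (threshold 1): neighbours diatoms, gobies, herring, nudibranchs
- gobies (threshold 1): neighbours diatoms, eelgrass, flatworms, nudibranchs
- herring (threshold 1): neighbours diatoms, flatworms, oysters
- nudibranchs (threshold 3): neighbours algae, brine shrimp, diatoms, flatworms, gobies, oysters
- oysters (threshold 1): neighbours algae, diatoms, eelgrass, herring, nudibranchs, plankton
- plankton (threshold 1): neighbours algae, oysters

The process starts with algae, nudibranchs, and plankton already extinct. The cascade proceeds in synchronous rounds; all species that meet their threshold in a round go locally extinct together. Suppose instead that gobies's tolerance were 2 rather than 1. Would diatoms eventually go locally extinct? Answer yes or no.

yes

With gobies's tolerance at 2:
Round 1 — algae, nudibranchs, plankton go locally extinct (initial).
Round 2 — checking thresholds:
  brine shrimp: 2 of 4 neighbours < 3, holds.
  diatoms: 2 of 8 neighbours < 4, holds.
  flatworms: 1 of 4 neighbours ≥ 1, goes locally extinct.
  gobies: 1 of 4 neighbours < 2, holds.
  oysters: 3 of 6 neighbours ≥ 1, goes locally extinct.
Round 3 — checking thresholds:
  brine shrimp: 2 of 4 neighbours < 3, holds.
  diatoms: 4 of 8 neighbours ≥ 4, goes locally extinct.
  eelgrass: 1 of 4 neighbours < 3, holds.
  gobies: 2 of 4 neighbours ≥ 2, goes locally extinct.
  herring: 2 of 3 neighbours ≥ 1, goes locally extinct.
Round 4 — checking thresholds:
  brine shrimp: 3 of 4 neighbours ≥ 3, goes locally extinct.
  eelgrass: 3 of 4 neighbours ≥ 3, goes locally extinct.
Round 5 — no new extinctions; cascade stops.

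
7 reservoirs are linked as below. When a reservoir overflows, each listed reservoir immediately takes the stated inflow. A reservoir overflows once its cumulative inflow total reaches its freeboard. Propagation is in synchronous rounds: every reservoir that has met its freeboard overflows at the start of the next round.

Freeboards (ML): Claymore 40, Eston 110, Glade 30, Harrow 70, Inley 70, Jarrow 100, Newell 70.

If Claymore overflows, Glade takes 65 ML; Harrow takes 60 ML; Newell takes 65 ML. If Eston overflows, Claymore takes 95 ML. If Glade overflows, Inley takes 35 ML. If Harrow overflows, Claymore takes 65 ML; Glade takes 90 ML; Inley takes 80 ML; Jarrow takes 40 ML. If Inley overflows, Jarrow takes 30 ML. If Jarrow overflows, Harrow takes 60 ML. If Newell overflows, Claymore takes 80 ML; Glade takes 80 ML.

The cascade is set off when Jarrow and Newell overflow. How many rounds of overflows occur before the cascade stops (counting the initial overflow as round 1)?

4

Round 1 — Jarrow, Newell overflow (initial).
  Claymore: +80 → 80 ≥ 40
  Glade: +80 → 80 ≥ 30
  Harrow: +60 → 60 < 70
Round 2 — Claymore, Glade overflow.
  Harrow: +60 → 120 ≥ 70
  Inley: +35 → 35 < 70
Round 3 — Harrow overflows.
  Inley: +80 → 115 ≥ 70
Round 4 — Inley overflows.
No further overflows.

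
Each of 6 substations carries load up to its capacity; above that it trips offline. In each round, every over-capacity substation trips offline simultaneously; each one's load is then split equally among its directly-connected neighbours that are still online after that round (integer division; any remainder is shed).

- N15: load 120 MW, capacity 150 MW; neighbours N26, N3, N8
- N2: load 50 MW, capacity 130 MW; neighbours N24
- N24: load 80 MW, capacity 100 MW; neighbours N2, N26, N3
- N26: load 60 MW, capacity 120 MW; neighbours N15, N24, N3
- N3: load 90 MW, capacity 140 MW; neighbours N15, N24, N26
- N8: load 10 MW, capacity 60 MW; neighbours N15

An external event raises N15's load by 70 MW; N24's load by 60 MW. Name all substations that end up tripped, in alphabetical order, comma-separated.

N15, N24, N26, N3, N8

Round 1 — N15 at 190 > 150; N24 at 140 > 100. N15, N24 trip offline.
  N15 sheds 190 MW to N26, N3, N8: 63 each (1 lost).
    N26: 60+63 = 123 > 120
    N3: 90+63 = 153 > 140
    N8: 10+63 = 73 > 60
  N24 sheds 140 MW to N2, N26, N3: 46 each (2 lost).
    N2: 50+46 = 96 ≤ 130
    N26: 123+46 = 169 > 120
    N3: 153+46 = 199 > 140
Round 2 — N26, N3, N8 trip offline.
  N26 sheds 169 MW: no online neighbours, lost.
  N3 sheds 199 MW: no online neighbours, lost.
  N8 sheds 73 MW: no online neighbours, lost.
No further trips.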